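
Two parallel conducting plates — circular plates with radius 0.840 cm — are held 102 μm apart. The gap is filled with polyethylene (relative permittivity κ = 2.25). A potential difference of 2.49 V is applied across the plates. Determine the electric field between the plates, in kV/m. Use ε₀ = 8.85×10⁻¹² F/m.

E = V/d = 2.49 / 1.02×10⁻⁴ = 2.44×10⁴ V/m.

E ≈ 24.4 kV/m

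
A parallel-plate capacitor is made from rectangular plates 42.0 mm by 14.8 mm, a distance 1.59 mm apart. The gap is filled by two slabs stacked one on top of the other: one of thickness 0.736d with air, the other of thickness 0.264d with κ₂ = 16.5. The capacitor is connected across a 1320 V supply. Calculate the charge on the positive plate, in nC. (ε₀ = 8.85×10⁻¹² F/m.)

A = 42.0 × 14.8 mm² = 6.22×10⁻⁴ m².
Stacked slabs ⇒ two capacitors in series, each with the full plate area.
C₁ = κ₁ε₀A/d₁ = 1.00 × 8.85×10⁻¹² × 6.22×10⁻⁴ / 1.17×10⁻³ = 4.70×10⁻¹² F.
C₂ = κ₂ε₀A/d₂ = 16.5 × 8.85×10⁻¹² × 6.22×10⁻⁴ / 4.20×10⁻⁴ = 2.16×10⁻¹⁰ F.
C = (1/C₁ + 1/C₂)⁻¹ = 4.60×10⁻¹² F.
Q = CV = 4.60×10⁻¹² × 1320 = 6.07×10⁻⁹ C.

Q ≈ 6.07 nC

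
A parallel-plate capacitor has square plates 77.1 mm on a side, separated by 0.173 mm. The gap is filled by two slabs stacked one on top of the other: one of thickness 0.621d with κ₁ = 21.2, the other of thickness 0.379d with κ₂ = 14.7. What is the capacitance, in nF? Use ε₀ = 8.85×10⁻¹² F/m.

C ≈ 5.52 nF

A = (77.1 mm)² = 5.94×10⁻³ m².
Stacked slabs ⇒ two capacitors in series, each with the full plate area.
C₁ = κ₁ε₀A/d₁ = 21.2 × 8.85×10⁻¹² × 5.94×10⁻³ / 1.07×10⁻⁴ = 1.04×10⁻⁸ F.
C₂ = κ₂ε₀A/d₂ = 14.7 × 8.85×10⁻¹² × 5.94×10⁻³ / 6.56×10⁻⁵ = 1.18×10⁻⁸ F.
C = (1/C₁ + 1/C₂)⁻¹ = 5.52×10⁻⁹ F.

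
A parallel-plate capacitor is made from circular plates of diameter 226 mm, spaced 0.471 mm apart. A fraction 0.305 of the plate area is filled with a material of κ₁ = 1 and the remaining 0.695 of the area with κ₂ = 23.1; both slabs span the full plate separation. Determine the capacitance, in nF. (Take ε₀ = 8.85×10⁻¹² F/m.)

A = π(226/2 mm)² = 4.01×10⁻² m².
Side-by-side slabs ⇒ two capacitors in parallel, each spanning the full gap.
C₁ = κ₁ε₀A₁/d = 1.00 × 8.85×10⁻¹² × 1.22×10⁻² / 4.71×10⁻⁴ = 2.30×10⁻¹⁰ F.
C₂ = κ₂ε₀A₂/d = 23.1 × 8.85×10⁻¹² × 2.79×10⁻² / 4.71×10⁻⁴ = 1.21×10⁻⁸ F.
C = C₁ + C₂ = 1.23×10⁻⁸ F.

C ≈ 12.3 nF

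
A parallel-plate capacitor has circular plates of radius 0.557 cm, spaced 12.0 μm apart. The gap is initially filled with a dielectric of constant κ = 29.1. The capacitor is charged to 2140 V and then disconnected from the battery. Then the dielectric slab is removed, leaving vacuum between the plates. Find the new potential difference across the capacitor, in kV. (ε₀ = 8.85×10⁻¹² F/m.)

A = π(0.557 cm)² = 9.75×10⁻⁵ m².
Initially C₁ = κε₀A/d = 29.1 × 8.85×10⁻¹² × 9.75×10⁻⁵ / 1.20×10⁻⁵ = 2.09×10⁻⁹ F.
V₁ = 2.14×10³ V.
Isolated ⇒ Q is held fixed. C₂ = 0.0344 C₁ and V = Q/C, so V₂/V₁ = C₁/C₂ = 29.1.
V₂ = 29.1 × 2.14×10³ = 6.23×10⁴ V.

V ≈ 62.3 kV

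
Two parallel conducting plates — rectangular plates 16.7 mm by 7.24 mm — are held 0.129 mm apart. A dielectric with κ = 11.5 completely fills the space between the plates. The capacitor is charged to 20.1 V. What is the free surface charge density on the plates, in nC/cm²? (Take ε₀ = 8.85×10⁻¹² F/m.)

A = 16.7 × 7.24 mm² = 1.21×10⁻⁴ m².
C = κε₀A/d = 11.5 × 8.85×10⁻¹² × 1.21×10⁻⁴ / 1.29×10⁻⁴ = 9.54×10⁻¹¹ F.
σ = Q/A = CV/A = 9.54×10⁻¹¹ × 20.1 / 1.21×10⁻⁴ = 1.59×10⁻⁵ C/m².

σ ≈ 1.59 nC/cm²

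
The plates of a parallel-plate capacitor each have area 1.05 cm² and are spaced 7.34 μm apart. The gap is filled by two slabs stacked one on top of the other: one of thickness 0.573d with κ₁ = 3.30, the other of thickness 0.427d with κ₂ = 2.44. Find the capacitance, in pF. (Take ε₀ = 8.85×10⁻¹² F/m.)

C ≈ 363 pF

A = 1.05 cm² = 1.05×10⁻⁴ m².
Stacked slabs ⇒ two capacitors in series, each with the full plate area.
C₁ = κ₁ε₀A/d₁ = 3.30 × 8.85×10⁻¹² × 1.05×10⁻⁴ / 4.21×10⁻⁶ = 7.29×10⁻¹⁰ F.
C₂ = κ₂ε₀A/d₂ = 2.44 × 8.85×10⁻¹² × 1.05×10⁻⁴ / 3.13×10⁻⁶ = 7.23×10⁻¹⁰ F.
C = (1/C₁ + 1/C₂)⁻¹ = 3.63×10⁻¹⁰ F.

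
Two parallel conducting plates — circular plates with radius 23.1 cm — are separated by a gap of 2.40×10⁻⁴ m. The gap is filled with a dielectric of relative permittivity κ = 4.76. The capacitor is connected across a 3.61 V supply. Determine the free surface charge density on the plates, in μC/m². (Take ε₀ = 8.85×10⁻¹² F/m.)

0.634 μC/m²

A = π(23.1 cm)² = 0.168 m².
C = κε₀A/d = 4.76 × 8.85×10⁻¹² × 0.168 / 2.40×10⁻⁴ = 2.94×10⁻⁸ F.
σ = Q/A = CV/A = 2.94×10⁻⁸ × 3.61 / 0.168 = 6.34×10⁻⁷ C/m².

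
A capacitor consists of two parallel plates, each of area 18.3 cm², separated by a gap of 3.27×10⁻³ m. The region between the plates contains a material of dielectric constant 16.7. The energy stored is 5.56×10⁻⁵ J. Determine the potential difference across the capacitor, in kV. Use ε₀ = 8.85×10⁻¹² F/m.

V ≈ 1.16 kV

A = 18.3 cm² = 1.83×10⁻³ m².
C = κε₀A/d = 16.7 × 8.85×10⁻¹² × 1.83×10⁻³ / 3.27×10⁻³ = 8.27×10⁻¹¹ F.
V = √(2U/C) = √(2 × 5.56×10⁻⁵ / 8.27×10⁻¹¹) = 1.16×10³ V.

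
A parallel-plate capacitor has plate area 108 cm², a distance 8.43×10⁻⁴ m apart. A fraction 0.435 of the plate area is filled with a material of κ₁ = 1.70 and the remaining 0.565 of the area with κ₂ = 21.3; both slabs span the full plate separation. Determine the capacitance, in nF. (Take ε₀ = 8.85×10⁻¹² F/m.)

A = 108 cm² = 1.08×10⁻² m².
Side-by-side slabs ⇒ two capacitors in parallel, each spanning the full gap.
C₁ = κ₁ε₀A₁/d = 1.70 × 8.85×10⁻¹² × 4.70×10⁻³ / 8.43×10⁻⁴ = 8.38×10⁻¹¹ F.
C₂ = κ₂ε₀A₂/d = 21.3 × 8.85×10⁻¹² × 6.10×10⁻³ / 8.43×10⁻⁴ = 1.36×10⁻⁹ F.
C = C₁ + C₂ = 1.45×10⁻⁹ F.

C ≈ 1.45 nF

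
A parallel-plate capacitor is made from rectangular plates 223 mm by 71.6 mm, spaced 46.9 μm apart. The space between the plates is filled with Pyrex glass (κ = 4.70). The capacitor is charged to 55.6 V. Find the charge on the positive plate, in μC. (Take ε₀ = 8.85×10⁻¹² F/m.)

A = 223 × 71.6 mm² = 1.60×10⁻² m².
C = κε₀A/d = 4.70 × 8.85×10⁻¹² × 1.60×10⁻² / 4.69×10⁻⁵ = 1.42×10⁻⁸ F.
Q = CV = 1.42×10⁻⁸ × 55.6 = 7.87×10⁻⁷ C.

0.787 μC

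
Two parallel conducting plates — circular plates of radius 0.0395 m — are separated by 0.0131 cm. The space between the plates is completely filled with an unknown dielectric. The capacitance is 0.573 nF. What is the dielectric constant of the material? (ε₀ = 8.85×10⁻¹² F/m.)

A = π(0.0395 m)² = 4.90×10⁻³ m².
κ = Cd/(ε₀A) = 5.73×10⁻¹⁰ × 1.31×10⁻⁴ / (8.85×10⁻¹² × 4.90×10⁻³) = 1.73.

κ ≈ 1.73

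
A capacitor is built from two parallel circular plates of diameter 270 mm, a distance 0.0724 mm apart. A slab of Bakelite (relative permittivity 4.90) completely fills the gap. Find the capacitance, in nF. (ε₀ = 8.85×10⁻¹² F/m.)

C ≈ 34.3 nF

A = π(270/2 mm)² = 5.73×10⁻² m².
C = κε₀A/d = 4.90 × 8.85×10⁻¹² × 5.73×10⁻² / 7.24×10⁻⁵ = 3.43×10⁻⁸ F.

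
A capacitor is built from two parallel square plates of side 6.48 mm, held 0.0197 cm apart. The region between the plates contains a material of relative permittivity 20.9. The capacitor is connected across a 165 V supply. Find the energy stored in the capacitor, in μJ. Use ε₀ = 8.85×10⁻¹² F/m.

A = (6.48 mm)² = 4.20×10⁻⁵ m².
C = κε₀A/d = 20.9 × 8.85×10⁻¹² × 4.20×10⁻⁵ / 1.97×10⁻⁴ = 3.94×10⁻¹¹ F.
U = ½CV² = ½ × 3.94×10⁻¹¹ × (165)² = 5.37×10⁻⁷ J.

0.537 μJ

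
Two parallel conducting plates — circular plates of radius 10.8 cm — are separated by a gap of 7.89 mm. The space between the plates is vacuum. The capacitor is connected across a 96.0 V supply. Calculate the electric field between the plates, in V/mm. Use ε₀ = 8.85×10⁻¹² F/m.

E = V/d = 96.0 / 7.89×10⁻³ = 1.22×10⁴ V/m.

12.2 V/mm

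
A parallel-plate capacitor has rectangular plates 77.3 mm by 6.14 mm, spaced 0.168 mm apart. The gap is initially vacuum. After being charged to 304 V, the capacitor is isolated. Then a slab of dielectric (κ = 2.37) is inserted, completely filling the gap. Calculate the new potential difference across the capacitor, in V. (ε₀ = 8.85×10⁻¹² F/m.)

V ≈ 128 V

A = 77.3 × 6.14 mm² = 4.75×10⁻⁴ m².
Initially C₁ = ε₀A/d = 8.85×10⁻¹² × 4.75×10⁻⁴ / 1.68×10⁻⁴ = 2.50×10⁻¹¹ F.
V₁ = 3.04×10² V.
Isolated ⇒ Q is held fixed. C₂ = 2.37 C₁ and V = Q/C, so V₂/V₁ = C₁/C₂ = 0.422.
V₂ = 0.422 × 3.04×10² = 1.28×10² V.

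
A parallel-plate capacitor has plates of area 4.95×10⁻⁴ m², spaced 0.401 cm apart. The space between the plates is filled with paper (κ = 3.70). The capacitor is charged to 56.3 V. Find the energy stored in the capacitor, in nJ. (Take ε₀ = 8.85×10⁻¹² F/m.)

C = κε₀A/d = 3.70 × 8.85×10⁻¹² × 4.95×10⁻⁴ / 4.01×10⁻³ = 4.04×10⁻¹² F.
U = ½CV² = ½ × 4.04×10⁻¹² × (56.3)² = 6.41×10⁻⁹ J.

6.41 nJ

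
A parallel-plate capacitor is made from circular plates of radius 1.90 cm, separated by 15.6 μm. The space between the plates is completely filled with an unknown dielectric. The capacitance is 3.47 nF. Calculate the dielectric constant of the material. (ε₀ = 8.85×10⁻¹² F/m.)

5.39

A = π(1.90 cm)² = 1.13×10⁻³ m².
κ = Cd/(ε₀A) = 3.47×10⁻⁹ × 1.56×10⁻⁵ / (8.85×10⁻¹² × 1.13×10⁻³) = 5.39.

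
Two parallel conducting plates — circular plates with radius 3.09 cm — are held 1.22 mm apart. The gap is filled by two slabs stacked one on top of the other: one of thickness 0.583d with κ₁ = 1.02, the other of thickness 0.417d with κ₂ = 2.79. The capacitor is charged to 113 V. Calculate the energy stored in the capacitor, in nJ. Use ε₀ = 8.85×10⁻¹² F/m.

A = π(3.09 cm)² = 3.00×10⁻³ m².
Stacked slabs ⇒ two capacitors in series, each with the full plate area.
C₁ = κ₁ε₀A/d₁ = 1.02 × 8.85×10⁻¹² × 3.00×10⁻³ / 7.11×10⁻⁴ = 3.81×10⁻¹¹ F.
C₂ = κ₂ε₀A/d₂ = 2.79 × 8.85×10⁻¹² × 3.00×10⁻³ / 5.09×10⁻⁴ = 1.46×10⁻¹⁰ F.
C = (1/C₁ + 1/C₂)⁻¹ = 3.02×10⁻¹¹ F.
U = ½CV² = ½ × 3.02×10⁻¹¹ × (113)² = 1.93×10⁻⁷ J.

U ≈ 193 nJ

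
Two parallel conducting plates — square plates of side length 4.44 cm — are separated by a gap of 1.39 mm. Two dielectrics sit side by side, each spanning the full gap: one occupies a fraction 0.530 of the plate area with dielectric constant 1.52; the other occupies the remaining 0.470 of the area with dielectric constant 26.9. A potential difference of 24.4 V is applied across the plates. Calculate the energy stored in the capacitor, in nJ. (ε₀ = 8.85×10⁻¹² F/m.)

A = (4.44 cm)² = 1.97×10⁻³ m².
Side-by-side slabs ⇒ two capacitors in parallel, each spanning the full gap.
C₁ = κ₁ε₀A₁/d = 1.52 × 8.85×10⁻¹² × 1.04×10⁻³ / 1.39×10⁻³ = 1.01×10⁻¹¹ F.
C₂ = κ₂ε₀A₂/d = 26.9 × 8.85×10⁻¹² × 9.27×10⁻⁴ / 1.39×10⁻³ = 1.59×10⁻¹⁰ F.
C = C₁ + C₂ = 1.69×10⁻¹⁰ F.
U = ½CV² = ½ × 1.69×10⁻¹⁰ × (24.4)² = 5.02×10⁻⁸ J.

50.2 nJ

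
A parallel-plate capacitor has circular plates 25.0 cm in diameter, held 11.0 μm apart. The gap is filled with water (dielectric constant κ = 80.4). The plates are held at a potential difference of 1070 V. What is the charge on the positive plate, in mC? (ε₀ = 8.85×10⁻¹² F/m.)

A = π(25.0/2 cm)² = 4.91×10⁻² m².
C = κε₀A/d = 80.4 × 8.85×10⁻¹² × 4.91×10⁻² / 1.10×10⁻⁵ = 3.18×10⁻⁶ F.
Q = CV = 3.18×10⁻⁶ × 1070 = 3.40×10⁻³ C.

3.40 mC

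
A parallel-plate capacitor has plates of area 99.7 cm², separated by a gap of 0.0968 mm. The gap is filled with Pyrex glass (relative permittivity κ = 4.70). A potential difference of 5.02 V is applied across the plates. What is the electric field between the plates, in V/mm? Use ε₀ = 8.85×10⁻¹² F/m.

51.9 V/mm

E = V/d = 5.02 / 9.68×10⁻⁵ = 5.19×10⁴ V/m.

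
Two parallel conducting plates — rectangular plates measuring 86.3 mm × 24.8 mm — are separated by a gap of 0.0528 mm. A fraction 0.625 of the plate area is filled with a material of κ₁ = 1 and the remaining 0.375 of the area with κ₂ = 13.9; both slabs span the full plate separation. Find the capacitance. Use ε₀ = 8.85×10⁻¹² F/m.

A = 86.3 × 24.8 mm² = 2.14×10⁻³ m².
Side-by-side slabs ⇒ two capacitors in parallel, each spanning the full gap.
C₁ = κ₁ε₀A₁/d = 1.00 × 8.85×10⁻¹² × 1.34×10⁻³ / 5.28×10⁻⁵ = 2.24×10⁻¹⁰ F.
C₂ = κ₂ε₀A₂/d = 13.9 × 8.85×10⁻¹² × 8.03×10⁻⁴ / 5.28×10⁻⁵ = 1.87×10⁻⁹ F.
C = C₁ + C₂ = 2.09×10⁻⁹ F.

C ≈ 2.09 nF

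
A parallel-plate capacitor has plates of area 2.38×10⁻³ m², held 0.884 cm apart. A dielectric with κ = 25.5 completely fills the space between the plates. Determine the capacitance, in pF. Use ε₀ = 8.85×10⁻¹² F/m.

C = κε₀A/d = 25.5 × 8.85×10⁻¹² × 2.38×10⁻³ / 8.84×10⁻³ = 6.08×10⁻¹¹ F.

60.8 pF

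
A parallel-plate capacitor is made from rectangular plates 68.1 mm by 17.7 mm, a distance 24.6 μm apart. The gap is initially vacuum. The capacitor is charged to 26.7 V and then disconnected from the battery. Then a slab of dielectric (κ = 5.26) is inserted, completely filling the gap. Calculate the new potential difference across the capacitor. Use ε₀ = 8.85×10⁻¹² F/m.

A = 68.1 × 17.7 mm² = 1.21×10⁻³ m².
Initially C₁ = ε₀A/d = 8.85×10⁻¹² × 1.21×10⁻³ / 2.46×10⁻⁵ = 4.34×10⁻¹⁰ F.
V₁ = 26.7 V.
Isolated ⇒ Q is held fixed. C₂ = 5.26 C₁ and V = Q/C, so V₂/V₁ = C₁/C₂ = 0.190.
V₂ = 0.190 × 26.7 = 5.08 V.

5.08 V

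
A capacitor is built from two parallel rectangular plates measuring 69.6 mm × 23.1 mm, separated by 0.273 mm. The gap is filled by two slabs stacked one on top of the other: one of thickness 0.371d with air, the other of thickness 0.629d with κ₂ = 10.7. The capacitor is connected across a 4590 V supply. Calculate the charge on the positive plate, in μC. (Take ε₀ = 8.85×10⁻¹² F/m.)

0.557 μC

A = 69.6 × 23.1 mm² = 1.61×10⁻³ m².
Stacked slabs ⇒ two capacitors in series, each with the full plate area.
C₁ = κ₁ε₀A/d₁ = 1.00 × 8.85×10⁻¹² × 1.61×10⁻³ / 1.01×10⁻⁴ = 1.40×10⁻¹⁰ F.
C₂ = κ₂ε₀A/d₂ = 10.7 × 8.85×10⁻¹² × 1.61×10⁻³ / 1.72×10⁻⁴ = 8.87×10⁻¹⁰ F.
C = (1/C₁ + 1/C₂)⁻¹ = 1.21×10⁻¹⁰ F.
Q = CV = 1.21×10⁻¹⁰ × 4590 = 5.57×10⁻⁷ C.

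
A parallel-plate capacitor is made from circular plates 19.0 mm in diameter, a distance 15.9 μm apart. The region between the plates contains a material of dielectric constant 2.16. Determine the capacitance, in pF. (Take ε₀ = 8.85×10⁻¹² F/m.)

341 pF

A = π(19.0/2 mm)² = 2.84×10⁻⁴ m².
C = κε₀A/d = 2.16 × 8.85×10⁻¹² × 2.84×10⁻⁴ / 1.59×10⁻⁵ = 3.41×10⁻¹⁰ F.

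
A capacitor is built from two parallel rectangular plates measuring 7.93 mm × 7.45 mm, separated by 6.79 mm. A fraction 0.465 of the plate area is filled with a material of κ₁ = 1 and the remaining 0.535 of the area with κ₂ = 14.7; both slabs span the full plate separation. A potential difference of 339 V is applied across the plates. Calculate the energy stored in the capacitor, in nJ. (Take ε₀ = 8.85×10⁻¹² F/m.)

36.9 nJ

A = 7.93 × 7.45 mm² = 5.91×10⁻⁵ m².
Side-by-side slabs ⇒ two capacitors in parallel, each spanning the full gap.
C₁ = κ₁ε₀A₁/d = 1.00 × 8.85×10⁻¹² × 2.75×10⁻⁵ / 6.79×10⁻³ = 3.58×10⁻¹⁴ F.
C₂ = κ₂ε₀A₂/d = 14.7 × 8.85×10⁻¹² × 3.16×10⁻⁵ / 6.79×10⁻³ = 6.06×10⁻¹³ F.
C = C₁ + C₂ = 6.41×10⁻¹³ F.
U = ½CV² = ½ × 6.41×10⁻¹³ × (339)² = 3.69×10⁻⁸ J.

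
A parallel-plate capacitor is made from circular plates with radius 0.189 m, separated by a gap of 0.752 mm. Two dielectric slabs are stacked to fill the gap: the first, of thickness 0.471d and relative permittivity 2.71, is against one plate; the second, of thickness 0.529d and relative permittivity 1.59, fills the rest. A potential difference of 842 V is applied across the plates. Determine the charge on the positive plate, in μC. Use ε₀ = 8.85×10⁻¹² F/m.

A = π(0.189 m)² = 0.112 m².
Stacked slabs ⇒ two capacitors in series, each with the full plate area.
C₁ = κ₁ε₀A/d₁ = 2.71 × 8.85×10⁻¹² × 0.112 / 3.54×10⁻⁴ = 7.60×10⁻⁹ F.
C₂ = κ₂ε₀A/d₂ = 1.59 × 8.85×10⁻¹² × 0.112 / 3.98×10⁻⁴ = 3.97×10⁻⁹ F.
C = (1/C₁ + 1/C₂)⁻¹ = 2.61×10⁻⁹ F.
Q = CV = 2.61×10⁻⁹ × 842 = 2.20×10⁻⁶ C.

Q ≈ 2.20 μC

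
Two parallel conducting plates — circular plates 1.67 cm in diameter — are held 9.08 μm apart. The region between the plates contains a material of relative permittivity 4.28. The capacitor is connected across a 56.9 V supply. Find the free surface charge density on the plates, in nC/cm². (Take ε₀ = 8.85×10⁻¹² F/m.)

σ ≈ 23.7 nC/cm²

A = π(1.67/2 cm)² = 2.19×10⁻⁴ m².
C = κε₀A/d = 4.28 × 8.85×10⁻¹² × 2.19×10⁻⁴ / 9.08×10⁻⁶ = 9.14×10⁻¹⁰ F.
σ = Q/A = CV/A = 9.14×10⁻¹⁰ × 56.9 / 2.19×10⁻⁴ = 2.37×10⁻⁴ C/m².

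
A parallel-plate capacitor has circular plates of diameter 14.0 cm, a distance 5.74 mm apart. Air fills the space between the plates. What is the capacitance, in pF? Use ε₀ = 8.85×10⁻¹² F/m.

23.7 pF

A = π(14.0/2 cm)² = 1.54×10⁻² m².
C = ε₀A/d = 8.85×10⁻¹² × 1.54×10⁻² / 5.74×10⁻³ = 2.37×10⁻¹¹ F.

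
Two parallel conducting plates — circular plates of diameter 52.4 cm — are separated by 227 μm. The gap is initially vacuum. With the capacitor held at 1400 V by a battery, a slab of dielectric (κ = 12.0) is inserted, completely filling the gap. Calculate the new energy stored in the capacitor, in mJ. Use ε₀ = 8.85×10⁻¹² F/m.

U ≈ 98.9 mJ

A = π(52.4/2 cm)² = 0.216 m².
Initially C₁ = ε₀A/d = 8.85×10⁻¹² × 0.216 / 2.27×10⁻⁴ = 8.41×10⁻⁹ F.
U₁ = 8.24×10⁻³ J.
Battery connected ⇒ V is held fixed. C₂ = 12.0 C₁ and U = ½CV², so U₂/U₁ = C₂/C₁ = 12.0.
U₂ = 12.0 × 8.24×10⁻³ = 9.89×10⁻² J.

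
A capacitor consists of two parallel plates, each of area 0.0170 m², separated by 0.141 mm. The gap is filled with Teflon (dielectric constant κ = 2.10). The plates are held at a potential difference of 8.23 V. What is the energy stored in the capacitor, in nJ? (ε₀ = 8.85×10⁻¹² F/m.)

75.9 nJ

C = κε₀A/d = 2.10 × 8.85×10⁻¹² × 1.70×10⁻² / 1.41×10⁻⁴ = 2.24×10⁻⁹ F.
U = ½CV² = ½ × 2.24×10⁻⁹ × (8.23)² = 7.59×10⁻⁸ J.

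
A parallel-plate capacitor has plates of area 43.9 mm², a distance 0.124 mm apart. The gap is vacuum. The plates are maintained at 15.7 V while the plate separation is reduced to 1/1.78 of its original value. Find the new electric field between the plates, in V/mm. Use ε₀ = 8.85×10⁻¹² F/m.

E ≈ 225 V/mm

A = 43.9 mm² = 4.39×10⁻⁵ m².
Initially C₁ = ε₀A/d = 8.85×10⁻¹² × 4.39×10⁻⁵ / 1.24×10⁻⁴ = 3.13×10⁻¹² F.
E₁ = 1.27×10⁵ V/m.
Battery connected ⇒ V is held fixed. E = V/d, so E₂/E₁ = d₁/d₂ = 1.78.
E₂ = 1.78 × 1.27×10⁵ = 2.25×10⁵ V/m.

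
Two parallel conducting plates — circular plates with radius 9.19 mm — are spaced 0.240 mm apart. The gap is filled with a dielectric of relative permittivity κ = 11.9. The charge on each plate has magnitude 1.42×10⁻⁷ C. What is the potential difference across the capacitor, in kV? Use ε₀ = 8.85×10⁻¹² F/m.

A = π(9.19 mm)² = 2.65×10⁻⁴ m².
C = κε₀A/d = 11.9 × 8.85×10⁻¹² × 2.65×10⁻⁴ / 2.40×10⁻⁴ = 1.16×10⁻¹⁰ F.
V = Q/C = 1.42×10⁻⁷ / 1.16×10⁻¹⁰ = 1.22×10³ V.

1.22 kV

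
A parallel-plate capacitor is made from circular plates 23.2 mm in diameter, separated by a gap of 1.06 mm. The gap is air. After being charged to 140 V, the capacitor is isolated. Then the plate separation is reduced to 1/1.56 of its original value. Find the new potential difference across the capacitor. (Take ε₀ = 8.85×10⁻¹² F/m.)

89.7 V

A = π(23.2/2 mm)² = 4.23×10⁻⁴ m².
Initially C₁ = ε₀A/d = 8.85×10⁻¹² × 4.23×10⁻⁴ / 1.06×10⁻³ = 3.53×10⁻¹² F.
V₁ = 1.40×10² V.
Isolated ⇒ Q is held fixed. C₂ = 1.56 C₁ and V = Q/C, so V₂/V₁ = C₁/C₂ = 0.641.
V₂ = 0.641 × 1.40×10² = 89.7 V.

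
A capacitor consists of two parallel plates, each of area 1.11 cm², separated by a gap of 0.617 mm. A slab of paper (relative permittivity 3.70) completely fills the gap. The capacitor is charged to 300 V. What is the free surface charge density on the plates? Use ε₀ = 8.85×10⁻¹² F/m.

σ ≈ 1.59 nC/cm²

A = 1.11 cm² = 1.11×10⁻⁴ m².
C = κε₀A/d = 3.70 × 8.85×10⁻¹² × 1.11×10⁻⁴ / 6.17×10⁻⁴ = 5.89×10⁻¹² F.
σ = Q/A = CV/A = 5.89×10⁻¹² × 300 / 1.11×10⁻⁴ = 1.59×10⁻⁵ C/m².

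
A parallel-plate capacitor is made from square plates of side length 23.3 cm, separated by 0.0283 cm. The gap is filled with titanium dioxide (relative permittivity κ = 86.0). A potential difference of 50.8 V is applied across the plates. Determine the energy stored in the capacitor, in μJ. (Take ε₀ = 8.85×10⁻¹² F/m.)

U ≈ 188 μJ

A = (23.3 cm)² = 5.43×10⁻² m².
C = κε₀A/d = 86.0 × 8.85×10⁻¹² × 5.43×10⁻² / 2.83×10⁻⁴ = 1.46×10⁻⁷ F.
U = ½CV² = ½ × 1.46×10⁻⁷ × (50.8)² = 1.88×10⁻⁴ J.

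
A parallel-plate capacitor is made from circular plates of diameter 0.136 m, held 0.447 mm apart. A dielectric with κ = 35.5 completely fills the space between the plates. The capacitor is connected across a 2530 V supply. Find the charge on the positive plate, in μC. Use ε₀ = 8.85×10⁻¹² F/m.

A = π(0.136/2 m)² = 1.45×10⁻² m².
C = κε₀A/d = 35.5 × 8.85×10⁻¹² × 1.45×10⁻² / 4.47×10⁻⁴ = 1.02×10⁻⁸ F.
Q = CV = 1.02×10⁻⁸ × 2530 = 2.58×10⁻⁵ C.

Q ≈ 25.8 μC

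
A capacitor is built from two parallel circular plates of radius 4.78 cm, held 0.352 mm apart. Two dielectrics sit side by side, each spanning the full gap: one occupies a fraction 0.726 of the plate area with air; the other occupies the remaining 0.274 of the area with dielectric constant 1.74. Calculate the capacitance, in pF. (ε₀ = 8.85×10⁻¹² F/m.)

217 pF

A = π(4.78 cm)² = 7.18×10⁻³ m².
Side-by-side slabs ⇒ two capacitors in parallel, each spanning the full gap.
C₁ = κ₁ε₀A₁/d = 1.00 × 8.85×10⁻¹² × 5.21×10⁻³ / 3.52×10⁻⁴ = 1.31×10⁻¹⁰ F.
C₂ = κ₂ε₀A₂/d = 1.74 × 8.85×10⁻¹² × 1.97×10⁻³ / 3.52×10⁻⁴ = 8.60×10⁻¹¹ F.
C = C₁ + C₂ = 2.17×10⁻¹⁰ F.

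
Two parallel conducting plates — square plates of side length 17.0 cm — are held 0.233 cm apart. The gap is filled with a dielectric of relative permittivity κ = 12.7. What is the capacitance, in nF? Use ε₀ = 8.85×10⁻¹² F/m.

A = (17.0 cm)² = 2.89×10⁻² m².
C = κε₀A/d = 12.7 × 8.85×10⁻¹² × 2.89×10⁻² / 2.33×10⁻³ = 1.39×10⁻⁹ F.

1.39 nF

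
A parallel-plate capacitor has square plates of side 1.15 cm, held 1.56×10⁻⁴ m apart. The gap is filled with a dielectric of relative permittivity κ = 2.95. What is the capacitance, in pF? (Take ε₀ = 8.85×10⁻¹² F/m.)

C ≈ 22.1 pF

A = (1.15 cm)² = 1.32×10⁻⁴ m².
C = κε₀A/d = 2.95 × 8.85×10⁻¹² × 1.32×10⁻⁴ / 1.56×10⁻⁴ = 2.21×10⁻¹¹ F.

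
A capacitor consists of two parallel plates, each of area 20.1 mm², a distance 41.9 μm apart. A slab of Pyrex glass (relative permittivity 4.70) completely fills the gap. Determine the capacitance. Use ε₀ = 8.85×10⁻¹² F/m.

A = 20.1 mm² = 2.01×10⁻⁵ m².
C = κε₀A/d = 4.70 × 8.85×10⁻¹² × 2.01×10⁻⁵ / 4.19×10⁻⁵ = 2.00×10⁻¹¹ F.

20.0 pF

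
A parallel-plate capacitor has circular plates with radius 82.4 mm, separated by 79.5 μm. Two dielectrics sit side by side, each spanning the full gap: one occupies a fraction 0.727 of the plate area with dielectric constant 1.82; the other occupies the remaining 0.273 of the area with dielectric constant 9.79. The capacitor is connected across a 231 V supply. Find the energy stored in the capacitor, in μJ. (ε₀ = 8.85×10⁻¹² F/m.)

U ≈ 253 μJ

A = π(82.4 mm)² = 2.13×10⁻² m².
Side-by-side slabs ⇒ two capacitors in parallel, each spanning the full gap.
C₁ = κ₁ε₀A₁/d = 1.82 × 8.85×10⁻¹² × 1.55×10⁻² / 7.95×10⁻⁵ = 3.14×10⁻⁹ F.
C₂ = κ₂ε₀A₂/d = 9.79 × 8.85×10⁻¹² × 5.82×10⁻³ / 7.95×10⁻⁵ = 6.35×10⁻⁹ F.
C = C₁ + C₂ = 9.49×10⁻⁹ F.
U = ½CV² = ½ × 9.49×10⁻⁹ × (231)² = 2.53×10⁻⁴ J.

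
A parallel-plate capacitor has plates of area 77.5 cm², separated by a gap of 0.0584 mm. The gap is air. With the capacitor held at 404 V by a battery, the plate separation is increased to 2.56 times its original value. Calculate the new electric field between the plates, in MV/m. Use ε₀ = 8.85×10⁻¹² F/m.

E ≈ 2.70 MV/m

A = 77.5 cm² = 7.75×10⁻³ m².
Initially C₁ = ε₀A/d = 8.85×10⁻¹² × 7.75×10⁻³ / 5.84×10⁻⁵ = 1.17×10⁻⁹ F.
E₁ = 6.92×10⁶ V/m.
Battery connected ⇒ V is held fixed. E = V/d, so E₂/E₁ = d₁/d₂ = 0.391.
E₂ = 0.391 × 6.92×10⁶ = 2.70×10⁶ V/m.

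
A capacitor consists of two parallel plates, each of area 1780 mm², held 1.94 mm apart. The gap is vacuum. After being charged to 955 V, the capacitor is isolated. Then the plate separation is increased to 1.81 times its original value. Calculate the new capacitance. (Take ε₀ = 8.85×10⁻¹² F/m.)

C ≈ 4.49 pF

A = 1780 mm² = 1.78×10⁻³ m².
Initially C₁ = ε₀A/d = 8.85×10⁻¹² × 1.78×10⁻³ / 1.94×10⁻³ = 8.12×10⁻¹² F.
C = ε₀A/d scales as 1/d, so C₂/C₁ = d₁/d₂ = 1/1.81 = 0.552.
C₂ = 0.552 × 8.12×10⁻¹² = 4.49×10⁻¹² F.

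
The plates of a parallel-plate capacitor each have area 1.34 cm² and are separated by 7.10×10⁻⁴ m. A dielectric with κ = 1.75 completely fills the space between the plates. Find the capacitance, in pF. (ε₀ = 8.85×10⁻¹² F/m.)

2.92 pF

A = 1.34 cm² = 1.34×10⁻⁴ m².
C = κε₀A/d = 1.75 × 8.85×10⁻¹² × 1.34×10⁻⁴ / 7.10×10⁻⁴ = 2.92×10⁻¹² F.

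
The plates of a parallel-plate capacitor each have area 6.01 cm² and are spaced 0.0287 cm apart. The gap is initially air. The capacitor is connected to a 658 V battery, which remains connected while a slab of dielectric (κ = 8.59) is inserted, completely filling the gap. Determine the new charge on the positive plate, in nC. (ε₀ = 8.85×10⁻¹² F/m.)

Q ≈ 105 nC

A = 6.01 cm² = 6.01×10⁻⁴ m².
Initially C₁ = ε₀A/d = 8.85×10⁻¹² × 6.01×10⁻⁴ / 2.87×10⁻⁴ = 1.85×10⁻¹¹ F.
Q₁ = 1.22×10⁻⁸ C.
Battery connected ⇒ V is held fixed. C₂ = 8.59 C₁ and Q = CV, so Q₂/Q₁ = C₂/C₁ = 8.59.
Q₂ = 8.59 × 1.22×10⁻⁸ = 1.05×10⁻⁷ C.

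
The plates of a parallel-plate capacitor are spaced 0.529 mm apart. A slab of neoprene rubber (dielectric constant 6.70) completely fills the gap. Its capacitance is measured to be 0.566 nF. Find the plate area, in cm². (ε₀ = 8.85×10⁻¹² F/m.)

A ≈ 50.5 cm²

A = Cd/(κε₀) = 5.66×10⁻¹⁰ × 5.29×10⁻⁴ / (6.70 × 8.85×10⁻¹²) = 5.05×10⁻³ m².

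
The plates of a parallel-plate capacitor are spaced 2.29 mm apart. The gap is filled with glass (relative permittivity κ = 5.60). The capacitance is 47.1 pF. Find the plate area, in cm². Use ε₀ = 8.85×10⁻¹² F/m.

A = Cd/(κε₀) = 4.71×10⁻¹¹ × 2.29×10⁻³ / (5.60 × 8.85×10⁻¹²) = 2.18×10⁻³ m².

A ≈ 21.8 cm²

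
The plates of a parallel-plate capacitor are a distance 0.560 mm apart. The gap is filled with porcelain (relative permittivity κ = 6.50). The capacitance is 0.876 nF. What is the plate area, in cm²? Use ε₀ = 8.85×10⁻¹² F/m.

A = Cd/(κε₀) = 8.76×10⁻¹⁰ × 5.60×10⁻⁴ / (6.50 × 8.85×10⁻¹²) = 8.53×10⁻³ m².

A ≈ 85.3 cm²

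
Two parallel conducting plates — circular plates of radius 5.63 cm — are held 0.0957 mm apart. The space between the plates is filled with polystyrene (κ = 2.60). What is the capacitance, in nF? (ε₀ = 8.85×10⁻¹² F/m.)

2.39 nF

A = π(5.63 cm)² = 9.96×10⁻³ m².
C = κε₀A/d = 2.60 × 8.85×10⁻¹² × 9.96×10⁻³ / 9.57×10⁻⁵ = 2.39×10⁻⁹ F.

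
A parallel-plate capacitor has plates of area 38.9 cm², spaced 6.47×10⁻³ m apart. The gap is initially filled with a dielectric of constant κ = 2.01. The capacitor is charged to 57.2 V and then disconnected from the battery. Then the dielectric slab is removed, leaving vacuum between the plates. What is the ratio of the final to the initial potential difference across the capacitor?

V₂/V₁ ≈ 2.01

Isolated ⇒ Q is held fixed.
C₂ = 0.498 C₁ and V = Q/C, so V₂/V₁ = C₁/C₂ = 2.01.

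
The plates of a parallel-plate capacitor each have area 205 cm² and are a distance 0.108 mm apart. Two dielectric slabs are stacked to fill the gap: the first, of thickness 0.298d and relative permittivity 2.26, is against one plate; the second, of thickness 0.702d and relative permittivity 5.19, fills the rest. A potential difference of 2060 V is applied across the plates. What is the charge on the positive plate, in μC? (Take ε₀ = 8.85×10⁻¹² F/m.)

A = 205 cm² = 2.05×10⁻² m².
Stacked slabs ⇒ two capacitors in series, each with the full plate area.
C₁ = κ₁ε₀A/d₁ = 2.26 × 8.85×10⁻¹² × 2.05×10⁻² / 3.22×10⁻⁵ = 1.27×10⁻⁸ F.
C₂ = κ₂ε₀A/d₂ = 5.19 × 8.85×10⁻¹² × 2.05×10⁻² / 7.58×10⁻⁵ = 1.24×10⁻⁸ F.
C = (1/C₁ + 1/C₂)⁻¹ = 6.29×10⁻⁹ F.
Q = CV = 6.29×10⁻⁹ × 2060 = 1.30×10⁻⁵ C.

13.0 μC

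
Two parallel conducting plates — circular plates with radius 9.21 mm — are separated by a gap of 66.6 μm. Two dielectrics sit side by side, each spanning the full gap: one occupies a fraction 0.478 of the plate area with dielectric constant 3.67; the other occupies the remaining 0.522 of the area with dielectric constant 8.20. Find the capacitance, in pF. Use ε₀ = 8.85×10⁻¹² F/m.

A = π(9.21 mm)² = 2.66×10⁻⁴ m².
Side-by-side slabs ⇒ two capacitors in parallel, each spanning the full gap.
C₁ = κ₁ε₀A₁/d = 3.67 × 8.85×10⁻¹² × 1.27×10⁻⁴ / 6.66×10⁻⁵ = 6.21×10⁻¹¹ F.
C₂ = κ₂ε₀A₂/d = 8.20 × 8.85×10⁻¹² × 1.39×10⁻⁴ / 6.66×10⁻⁵ = 1.52×10⁻¹⁰ F.
C = C₁ + C₂ = 2.14×10⁻¹⁰ F.

C ≈ 214 pF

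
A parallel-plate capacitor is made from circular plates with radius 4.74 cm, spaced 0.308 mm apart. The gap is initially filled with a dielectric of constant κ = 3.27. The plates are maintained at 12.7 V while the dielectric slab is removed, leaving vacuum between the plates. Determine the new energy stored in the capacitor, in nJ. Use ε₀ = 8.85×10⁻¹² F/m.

A = π(4.74 cm)² = 7.06×10⁻³ m².
Initially C₁ = κε₀A/d = 3.27 × 8.85×10⁻¹² × 7.06×10⁻³ / 3.08×10⁻⁴ = 6.63×10⁻¹⁰ F.
U₁ = 5.35×10⁻⁸ J.
Battery connected ⇒ V is held fixed. C₂ = 0.306 C₁ and U = ½CV², so U₂/U₁ = C₂/C₁ = 0.306.
U₂ = 0.306 × 5.35×10⁻⁸ = 1.64×10⁻⁸ J.

U ≈ 16.4 nJ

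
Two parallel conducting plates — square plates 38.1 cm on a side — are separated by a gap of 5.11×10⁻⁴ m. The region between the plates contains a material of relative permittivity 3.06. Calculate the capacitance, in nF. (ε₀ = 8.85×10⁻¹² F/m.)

A = (38.1 cm)² = 0.145 m².
C = κε₀A/d = 3.06 × 8.85×10⁻¹² × 0.145 / 5.11×10⁻⁴ = 7.69×10⁻⁹ F.

7.69 nF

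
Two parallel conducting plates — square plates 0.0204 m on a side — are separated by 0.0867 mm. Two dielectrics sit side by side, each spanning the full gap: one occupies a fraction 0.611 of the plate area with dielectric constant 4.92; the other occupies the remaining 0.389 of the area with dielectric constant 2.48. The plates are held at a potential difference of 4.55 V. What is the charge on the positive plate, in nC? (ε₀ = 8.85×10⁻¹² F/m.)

A = (0.0204 m)² = 4.16×10⁻⁴ m².
Side-by-side slabs ⇒ two capacitors in parallel, each spanning the full gap.
C₁ = κ₁ε₀A₁/d = 4.92 × 8.85×10⁻¹² × 2.54×10⁻⁴ / 8.67×10⁻⁵ = 1.28×10⁻¹⁰ F.
C₂ = κ₂ε₀A₂/d = 2.48 × 8.85×10⁻¹² × 1.62×10⁻⁴ / 8.67×10⁻⁵ = 4.10×10⁻¹¹ F.
C = C₁ + C₂ = 1.69×10⁻¹⁰ F.
Q = CV = 1.69×10⁻¹⁰ × 4.55 = 7.67×10⁻¹⁰ C.

Q ≈ 0.767 nC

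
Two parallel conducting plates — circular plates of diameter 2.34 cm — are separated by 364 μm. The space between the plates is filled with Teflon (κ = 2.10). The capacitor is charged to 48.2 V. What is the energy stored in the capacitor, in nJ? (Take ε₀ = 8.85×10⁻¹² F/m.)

25.5 nJ

A = π(2.34/2 cm)² = 4.30×10⁻⁴ m².
C = κε₀A/d = 2.10 × 8.85×10⁻¹² × 4.30×10⁻⁴ / 3.64×10⁻⁴ = 2.20×10⁻¹¹ F.
U = ½CV² = ½ × 2.20×10⁻¹¹ × (48.2)² = 2.55×10⁻⁸ J.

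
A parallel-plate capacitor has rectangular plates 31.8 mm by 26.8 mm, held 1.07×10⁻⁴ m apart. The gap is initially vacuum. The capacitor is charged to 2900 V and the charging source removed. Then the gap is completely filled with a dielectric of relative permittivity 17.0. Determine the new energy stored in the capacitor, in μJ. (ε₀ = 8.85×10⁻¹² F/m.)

U ≈ 17.4 μJ

A = 31.8 × 26.8 mm² = 8.52×10⁻⁴ m².
Initially C₁ = ε₀A/d = 8.85×10⁻¹² × 8.52×10⁻⁴ / 1.07×10⁻⁴ = 7.05×10⁻¹¹ F.
U₁ = 2.96×10⁻⁴ J.
Isolated ⇒ Q is held fixed. C₂ = 17.0 C₁ and U = Q²/(2C), so U₂/U₁ = C₁/C₂ = 0.0588.
U₂ = 0.0588 × 2.96×10⁻⁴ = 1.74×10⁻⁵ J.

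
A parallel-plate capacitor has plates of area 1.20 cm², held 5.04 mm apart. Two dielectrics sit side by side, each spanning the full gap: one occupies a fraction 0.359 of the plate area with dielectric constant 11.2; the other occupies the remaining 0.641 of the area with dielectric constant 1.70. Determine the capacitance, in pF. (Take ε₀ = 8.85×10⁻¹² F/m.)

A = 1.20 cm² = 1.20×10⁻⁴ m².
Side-by-side slabs ⇒ two capacitors in parallel, each spanning the full gap.
C₁ = κ₁ε₀A₁/d = 11.2 × 8.85×10⁻¹² × 4.31×10⁻⁵ / 5.04×10⁻³ = 8.47×10⁻¹³ F.
C₂ = κ₂ε₀A₂/d = 1.70 × 8.85×10⁻¹² × 7.69×10⁻⁵ / 5.04×10⁻³ = 2.30×10⁻¹³ F.
C = C₁ + C₂ = 1.08×10⁻¹² F.

1.08 pF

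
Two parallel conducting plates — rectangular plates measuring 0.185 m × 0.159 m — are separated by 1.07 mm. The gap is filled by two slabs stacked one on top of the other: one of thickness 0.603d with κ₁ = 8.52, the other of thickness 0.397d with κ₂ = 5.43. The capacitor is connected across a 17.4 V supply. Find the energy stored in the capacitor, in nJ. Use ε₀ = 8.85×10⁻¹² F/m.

A = 0.185 × 0.159 m² = 2.94×10⁻² m².
Stacked slabs ⇒ two capacitors in series, each with the full plate area.
C₁ = κ₁ε₀A/d₁ = 8.52 × 8.85×10⁻¹² × 2.94×10⁻² / 6.45×10⁻⁴ = 3.44×10⁻⁹ F.
C₂ = κ₂ε₀A/d₂ = 5.43 × 8.85×10⁻¹² × 2.94×10⁻² / 4.25×10⁻⁴ = 3.33×10⁻⁹ F.
C = (1/C₁ + 1/C₂)⁻¹ = 1.69×10⁻⁹ F.
U = ½CV² = ½ × 1.69×10⁻⁹ × (17.4)² = 2.56×10⁻⁷ J.

256 nJ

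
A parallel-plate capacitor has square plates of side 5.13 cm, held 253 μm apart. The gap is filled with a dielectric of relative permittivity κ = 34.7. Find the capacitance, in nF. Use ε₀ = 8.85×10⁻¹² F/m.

A = (5.13 cm)² = 2.63×10⁻³ m².
C = κε₀A/d = 34.7 × 8.85×10⁻¹² × 2.63×10⁻³ / 2.53×10⁻⁴ = 3.19×10⁻⁹ F.

3.19 nF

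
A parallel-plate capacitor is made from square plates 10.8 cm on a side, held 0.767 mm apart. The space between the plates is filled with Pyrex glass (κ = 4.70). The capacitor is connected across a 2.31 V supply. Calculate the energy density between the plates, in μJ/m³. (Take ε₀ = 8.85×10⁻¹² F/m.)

189 μJ/m³

E = V/d = 2.31 / 7.67×10⁻⁴ = 3.01×10³ V/m.
u = ½κε₀E² = ½ × 4.70 × 8.85×10⁻¹² × (3.01×10³)² = 1.89×10⁻⁴ J/m³.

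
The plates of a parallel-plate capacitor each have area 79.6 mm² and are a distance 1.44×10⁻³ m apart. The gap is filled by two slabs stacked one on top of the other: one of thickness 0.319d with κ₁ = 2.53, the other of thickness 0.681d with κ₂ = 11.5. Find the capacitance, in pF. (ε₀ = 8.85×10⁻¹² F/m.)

A = 79.6 mm² = 7.96×10⁻⁵ m².
Stacked slabs ⇒ two capacitors in series, each with the full plate area.
C₁ = κ₁ε₀A/d₁ = 2.53 × 8.85×10⁻¹² × 7.96×10⁻⁵ / 4.59×10⁻⁴ = 3.88×10⁻¹² F.
C₂ = κ₂ε₀A/d₂ = 11.5 × 8.85×10⁻¹² × 7.96×10⁻⁵ / 9.81×10⁻⁴ = 8.26×10⁻¹² F.
C = (1/C₁ + 1/C₂)⁻¹ = 2.64×10⁻¹² F.

C ≈ 2.64 pF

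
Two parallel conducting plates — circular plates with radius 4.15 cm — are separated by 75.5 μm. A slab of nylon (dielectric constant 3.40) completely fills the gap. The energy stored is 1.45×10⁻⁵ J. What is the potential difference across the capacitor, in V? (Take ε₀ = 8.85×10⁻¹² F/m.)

V ≈ 116 V

A = π(4.15 cm)² = 5.41×10⁻³ m².
C = κε₀A/d = 3.40 × 8.85×10⁻¹² × 5.41×10⁻³ / 7.55×10⁻⁵ = 2.16×10⁻⁹ F.
V = √(2U/C) = √(2 × 1.45×10⁻⁵ / 2.16×10⁻⁹) = 1.16×10² V.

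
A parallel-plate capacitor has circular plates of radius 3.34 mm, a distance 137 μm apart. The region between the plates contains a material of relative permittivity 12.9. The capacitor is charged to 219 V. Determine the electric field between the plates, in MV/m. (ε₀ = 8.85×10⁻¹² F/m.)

E = V/d = 219 / 1.37×10⁻⁴ = 1.60×10⁶ V/m.

E ≈ 1.60 MV/m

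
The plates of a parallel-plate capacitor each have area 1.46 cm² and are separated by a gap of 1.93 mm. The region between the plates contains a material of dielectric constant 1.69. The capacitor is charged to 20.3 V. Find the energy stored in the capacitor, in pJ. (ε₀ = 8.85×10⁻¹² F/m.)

A = 1.46 cm² = 1.46×10⁻⁴ m².
C = κε₀A/d = 1.69 × 8.85×10⁻¹² × 1.46×10⁻⁴ / 1.93×10⁻³ = 1.13×10⁻¹² F.
U = ½CV² = ½ × 1.13×10⁻¹² × (20.3)² = 2.33×10⁻¹⁰ J.

233 pJ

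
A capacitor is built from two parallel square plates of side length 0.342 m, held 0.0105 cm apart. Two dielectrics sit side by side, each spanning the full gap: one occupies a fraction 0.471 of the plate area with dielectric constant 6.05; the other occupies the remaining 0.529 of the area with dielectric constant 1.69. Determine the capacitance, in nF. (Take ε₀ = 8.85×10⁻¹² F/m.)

C ≈ 36.9 nF

A = (0.342 m)² = 0.117 m².
Side-by-side slabs ⇒ two capacitors in parallel, each spanning the full gap.
C₁ = κ₁ε₀A₁/d = 6.05 × 8.85×10⁻¹² × 5.51×10⁻² / 1.05×10⁻⁴ = 2.81×10⁻⁸ F.
C₂ = κ₂ε₀A₂/d = 1.69 × 8.85×10⁻¹² × 6.19×10⁻² / 1.05×10⁻⁴ = 8.81×10⁻⁹ F.
C = C₁ + C₂ = 3.69×10⁻⁸ F.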